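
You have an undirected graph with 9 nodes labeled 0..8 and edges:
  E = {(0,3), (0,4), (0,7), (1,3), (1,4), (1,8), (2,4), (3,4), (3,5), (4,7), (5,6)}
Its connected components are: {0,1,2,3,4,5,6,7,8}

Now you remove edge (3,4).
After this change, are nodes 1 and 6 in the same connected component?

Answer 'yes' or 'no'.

Initial components: {0,1,2,3,4,5,6,7,8}
Removing edge (3,4): not a bridge — component count unchanged at 1.
New components: {0,1,2,3,4,5,6,7,8}
Are 1 and 6 in the same component? yes

Answer: yes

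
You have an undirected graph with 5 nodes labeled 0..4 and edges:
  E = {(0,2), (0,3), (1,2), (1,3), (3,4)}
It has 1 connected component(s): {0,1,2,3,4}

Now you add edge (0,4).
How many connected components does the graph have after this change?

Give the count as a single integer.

Initial component count: 1
Add (0,4): endpoints already in same component. Count unchanged: 1.
New component count: 1

Answer: 1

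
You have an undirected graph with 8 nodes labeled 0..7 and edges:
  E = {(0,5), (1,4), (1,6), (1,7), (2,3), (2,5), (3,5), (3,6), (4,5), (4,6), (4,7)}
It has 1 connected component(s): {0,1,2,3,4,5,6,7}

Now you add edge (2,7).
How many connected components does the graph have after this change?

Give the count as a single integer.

Answer: 1

Derivation:
Initial component count: 1
Add (2,7): endpoints already in same component. Count unchanged: 1.
New component count: 1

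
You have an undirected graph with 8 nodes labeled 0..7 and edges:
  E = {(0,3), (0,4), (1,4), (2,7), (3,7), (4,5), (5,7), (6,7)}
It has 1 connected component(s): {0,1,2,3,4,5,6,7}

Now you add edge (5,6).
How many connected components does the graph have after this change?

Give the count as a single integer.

Initial component count: 1
Add (5,6): endpoints already in same component. Count unchanged: 1.
New component count: 1

Answer: 1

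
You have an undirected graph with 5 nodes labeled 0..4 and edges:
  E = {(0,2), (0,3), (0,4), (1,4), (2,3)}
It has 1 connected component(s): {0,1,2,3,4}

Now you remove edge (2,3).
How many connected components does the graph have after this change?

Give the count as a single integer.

Answer: 1

Derivation:
Initial component count: 1
Remove (2,3): not a bridge. Count unchanged: 1.
  After removal, components: {0,1,2,3,4}
New component count: 1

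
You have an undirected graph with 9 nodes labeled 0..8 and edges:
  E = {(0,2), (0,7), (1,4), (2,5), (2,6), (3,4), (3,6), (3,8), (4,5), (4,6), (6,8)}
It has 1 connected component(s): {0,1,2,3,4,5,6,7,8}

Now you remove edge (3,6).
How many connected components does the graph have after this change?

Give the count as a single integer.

Initial component count: 1
Remove (3,6): not a bridge. Count unchanged: 1.
  After removal, components: {0,1,2,3,4,5,6,7,8}
New component count: 1

Answer: 1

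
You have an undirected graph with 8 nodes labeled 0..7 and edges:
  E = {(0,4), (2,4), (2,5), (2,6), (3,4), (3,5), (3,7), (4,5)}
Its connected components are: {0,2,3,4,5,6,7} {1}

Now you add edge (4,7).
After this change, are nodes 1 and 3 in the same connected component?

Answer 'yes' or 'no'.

Answer: no

Derivation:
Initial components: {0,2,3,4,5,6,7} {1}
Adding edge (4,7): both already in same component {0,2,3,4,5,6,7}. No change.
New components: {0,2,3,4,5,6,7} {1}
Are 1 and 3 in the same component? no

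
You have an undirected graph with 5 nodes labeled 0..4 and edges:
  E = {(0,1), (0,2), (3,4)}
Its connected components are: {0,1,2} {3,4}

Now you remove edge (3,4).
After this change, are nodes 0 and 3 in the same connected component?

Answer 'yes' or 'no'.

Initial components: {0,1,2} {3,4}
Removing edge (3,4): it was a bridge — component count 2 -> 3.
New components: {0,1,2} {3} {4}
Are 0 and 3 in the same component? no

Answer: no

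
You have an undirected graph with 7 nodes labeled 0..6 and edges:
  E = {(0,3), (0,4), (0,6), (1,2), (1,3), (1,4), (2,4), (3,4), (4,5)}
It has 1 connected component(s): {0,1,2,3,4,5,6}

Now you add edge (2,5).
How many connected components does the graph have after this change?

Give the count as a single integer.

Initial component count: 1
Add (2,5): endpoints already in same component. Count unchanged: 1.
New component count: 1

Answer: 1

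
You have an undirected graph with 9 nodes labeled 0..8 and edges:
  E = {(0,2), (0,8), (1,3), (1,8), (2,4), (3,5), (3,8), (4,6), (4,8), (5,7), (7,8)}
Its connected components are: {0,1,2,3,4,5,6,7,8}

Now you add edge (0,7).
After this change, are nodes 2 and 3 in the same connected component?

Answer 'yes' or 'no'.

Initial components: {0,1,2,3,4,5,6,7,8}
Adding edge (0,7): both already in same component {0,1,2,3,4,5,6,7,8}. No change.
New components: {0,1,2,3,4,5,6,7,8}
Are 2 and 3 in the same component? yes

Answer: yes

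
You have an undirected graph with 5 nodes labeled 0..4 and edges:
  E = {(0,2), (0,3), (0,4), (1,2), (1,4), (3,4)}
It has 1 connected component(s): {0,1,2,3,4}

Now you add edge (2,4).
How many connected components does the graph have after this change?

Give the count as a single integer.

Answer: 1

Derivation:
Initial component count: 1
Add (2,4): endpoints already in same component. Count unchanged: 1.
New component count: 1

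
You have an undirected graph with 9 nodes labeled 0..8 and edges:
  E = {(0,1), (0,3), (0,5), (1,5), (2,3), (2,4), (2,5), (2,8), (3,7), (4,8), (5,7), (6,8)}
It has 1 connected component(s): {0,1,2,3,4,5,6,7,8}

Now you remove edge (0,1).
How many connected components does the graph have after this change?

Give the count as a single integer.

Answer: 1

Derivation:
Initial component count: 1
Remove (0,1): not a bridge. Count unchanged: 1.
  After removal, components: {0,1,2,3,4,5,6,7,8}
New component count: 1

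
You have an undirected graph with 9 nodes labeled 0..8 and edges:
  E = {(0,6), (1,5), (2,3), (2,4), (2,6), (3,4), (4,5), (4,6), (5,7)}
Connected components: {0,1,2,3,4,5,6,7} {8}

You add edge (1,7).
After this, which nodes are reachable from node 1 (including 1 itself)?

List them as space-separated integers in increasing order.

Before: nodes reachable from 1: {0,1,2,3,4,5,6,7}
Adding (1,7): both endpoints already in same component. Reachability from 1 unchanged.
After: nodes reachable from 1: {0,1,2,3,4,5,6,7}

Answer: 0 1 2 3 4 5 6 7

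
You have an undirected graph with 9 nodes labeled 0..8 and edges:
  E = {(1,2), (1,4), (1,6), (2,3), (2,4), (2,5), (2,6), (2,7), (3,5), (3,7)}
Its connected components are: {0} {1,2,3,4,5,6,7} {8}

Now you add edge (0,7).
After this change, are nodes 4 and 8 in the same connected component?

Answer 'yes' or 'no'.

Answer: no

Derivation:
Initial components: {0} {1,2,3,4,5,6,7} {8}
Adding edge (0,7): merges {0} and {1,2,3,4,5,6,7}.
New components: {0,1,2,3,4,5,6,7} {8}
Are 4 and 8 in the same component? no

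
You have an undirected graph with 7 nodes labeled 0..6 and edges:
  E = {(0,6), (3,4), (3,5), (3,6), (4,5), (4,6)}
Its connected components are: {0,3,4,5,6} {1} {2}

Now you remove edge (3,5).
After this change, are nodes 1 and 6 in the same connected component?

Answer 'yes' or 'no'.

Answer: no

Derivation:
Initial components: {0,3,4,5,6} {1} {2}
Removing edge (3,5): not a bridge — component count unchanged at 3.
New components: {0,3,4,5,6} {1} {2}
Are 1 and 6 in the same component? no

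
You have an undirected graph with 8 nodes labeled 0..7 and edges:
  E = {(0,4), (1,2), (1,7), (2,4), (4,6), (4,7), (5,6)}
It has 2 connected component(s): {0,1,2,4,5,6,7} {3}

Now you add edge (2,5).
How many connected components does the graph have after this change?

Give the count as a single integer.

Answer: 2

Derivation:
Initial component count: 2
Add (2,5): endpoints already in same component. Count unchanged: 2.
New component count: 2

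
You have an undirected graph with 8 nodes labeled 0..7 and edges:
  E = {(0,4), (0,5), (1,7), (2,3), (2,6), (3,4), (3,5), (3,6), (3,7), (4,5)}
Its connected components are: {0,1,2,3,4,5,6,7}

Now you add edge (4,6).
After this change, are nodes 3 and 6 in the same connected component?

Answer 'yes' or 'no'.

Initial components: {0,1,2,3,4,5,6,7}
Adding edge (4,6): both already in same component {0,1,2,3,4,5,6,7}. No change.
New components: {0,1,2,3,4,5,6,7}
Are 3 and 6 in the same component? yes

Answer: yes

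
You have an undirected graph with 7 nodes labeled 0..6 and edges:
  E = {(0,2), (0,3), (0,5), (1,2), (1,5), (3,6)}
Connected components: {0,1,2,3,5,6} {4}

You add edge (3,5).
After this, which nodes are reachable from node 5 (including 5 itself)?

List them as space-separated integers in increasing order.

Answer: 0 1 2 3 5 6

Derivation:
Before: nodes reachable from 5: {0,1,2,3,5,6}
Adding (3,5): both endpoints already in same component. Reachability from 5 unchanged.
After: nodes reachable from 5: {0,1,2,3,5,6}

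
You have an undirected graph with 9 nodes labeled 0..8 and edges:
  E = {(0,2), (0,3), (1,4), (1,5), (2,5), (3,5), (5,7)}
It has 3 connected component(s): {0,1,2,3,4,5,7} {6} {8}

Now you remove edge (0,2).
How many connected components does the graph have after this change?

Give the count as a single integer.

Answer: 3

Derivation:
Initial component count: 3
Remove (0,2): not a bridge. Count unchanged: 3.
  After removal, components: {0,1,2,3,4,5,7} {6} {8}
New component count: 3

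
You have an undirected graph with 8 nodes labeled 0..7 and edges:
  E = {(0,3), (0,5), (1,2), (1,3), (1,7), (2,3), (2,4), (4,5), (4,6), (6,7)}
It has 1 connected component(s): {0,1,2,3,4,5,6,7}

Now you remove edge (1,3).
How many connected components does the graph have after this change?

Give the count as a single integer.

Initial component count: 1
Remove (1,3): not a bridge. Count unchanged: 1.
  After removal, components: {0,1,2,3,4,5,6,7}
New component count: 1

Answer: 1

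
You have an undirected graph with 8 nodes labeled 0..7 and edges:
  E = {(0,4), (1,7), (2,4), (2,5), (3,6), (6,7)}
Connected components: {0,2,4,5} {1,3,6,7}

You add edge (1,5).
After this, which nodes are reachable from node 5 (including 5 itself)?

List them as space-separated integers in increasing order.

Before: nodes reachable from 5: {0,2,4,5}
Adding (1,5): merges 5's component with another. Reachability grows.
After: nodes reachable from 5: {0,1,2,3,4,5,6,7}

Answer: 0 1 2 3 4 5 6 7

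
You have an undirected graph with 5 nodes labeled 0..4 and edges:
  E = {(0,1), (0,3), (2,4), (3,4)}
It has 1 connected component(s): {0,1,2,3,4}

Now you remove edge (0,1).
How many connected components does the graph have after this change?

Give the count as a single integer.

Initial component count: 1
Remove (0,1): it was a bridge. Count increases: 1 -> 2.
  After removal, components: {0,2,3,4} {1}
New component count: 2

Answer: 2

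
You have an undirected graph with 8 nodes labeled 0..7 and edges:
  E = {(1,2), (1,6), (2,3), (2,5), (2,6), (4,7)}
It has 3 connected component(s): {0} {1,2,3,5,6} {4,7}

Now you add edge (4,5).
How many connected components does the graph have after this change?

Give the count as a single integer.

Initial component count: 3
Add (4,5): merges two components. Count decreases: 3 -> 2.
New component count: 2

Answer: 2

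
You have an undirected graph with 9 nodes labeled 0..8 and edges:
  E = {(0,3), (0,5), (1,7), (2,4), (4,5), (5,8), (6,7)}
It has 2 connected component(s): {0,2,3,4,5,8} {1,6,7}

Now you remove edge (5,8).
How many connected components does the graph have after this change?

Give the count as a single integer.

Initial component count: 2
Remove (5,8): it was a bridge. Count increases: 2 -> 3.
  After removal, components: {0,2,3,4,5} {1,6,7} {8}
New component count: 3

Answer: 3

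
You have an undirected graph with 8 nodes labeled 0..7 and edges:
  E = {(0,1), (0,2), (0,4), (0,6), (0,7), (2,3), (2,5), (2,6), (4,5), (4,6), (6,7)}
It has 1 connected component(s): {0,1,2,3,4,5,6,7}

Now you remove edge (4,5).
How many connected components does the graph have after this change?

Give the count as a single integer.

Answer: 1

Derivation:
Initial component count: 1
Remove (4,5): not a bridge. Count unchanged: 1.
  After removal, components: {0,1,2,3,4,5,6,7}
New component count: 1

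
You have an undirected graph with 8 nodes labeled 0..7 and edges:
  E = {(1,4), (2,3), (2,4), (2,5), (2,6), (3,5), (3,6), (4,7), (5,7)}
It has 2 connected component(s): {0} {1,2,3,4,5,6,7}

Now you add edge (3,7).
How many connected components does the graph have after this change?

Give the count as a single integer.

Initial component count: 2
Add (3,7): endpoints already in same component. Count unchanged: 2.
New component count: 2

Answer: 2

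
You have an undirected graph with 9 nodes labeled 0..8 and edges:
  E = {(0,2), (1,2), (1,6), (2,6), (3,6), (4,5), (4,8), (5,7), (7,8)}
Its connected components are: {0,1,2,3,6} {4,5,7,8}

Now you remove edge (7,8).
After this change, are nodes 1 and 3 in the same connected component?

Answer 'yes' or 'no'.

Initial components: {0,1,2,3,6} {4,5,7,8}
Removing edge (7,8): not a bridge — component count unchanged at 2.
New components: {0,1,2,3,6} {4,5,7,8}
Are 1 and 3 in the same component? yes

Answer: yes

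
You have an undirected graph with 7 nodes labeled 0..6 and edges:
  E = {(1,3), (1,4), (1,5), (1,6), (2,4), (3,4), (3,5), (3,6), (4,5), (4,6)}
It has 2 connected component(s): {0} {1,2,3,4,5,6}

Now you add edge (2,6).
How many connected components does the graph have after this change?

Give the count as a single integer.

Initial component count: 2
Add (2,6): endpoints already in same component. Count unchanged: 2.
New component count: 2

Answer: 2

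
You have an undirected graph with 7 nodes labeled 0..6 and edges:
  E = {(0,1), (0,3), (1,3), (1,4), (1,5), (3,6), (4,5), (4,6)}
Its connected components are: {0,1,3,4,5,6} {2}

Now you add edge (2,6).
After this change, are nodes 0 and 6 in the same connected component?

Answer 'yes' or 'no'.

Answer: yes

Derivation:
Initial components: {0,1,3,4,5,6} {2}
Adding edge (2,6): merges {2} and {0,1,3,4,5,6}.
New components: {0,1,2,3,4,5,6}
Are 0 and 6 in the same component? yes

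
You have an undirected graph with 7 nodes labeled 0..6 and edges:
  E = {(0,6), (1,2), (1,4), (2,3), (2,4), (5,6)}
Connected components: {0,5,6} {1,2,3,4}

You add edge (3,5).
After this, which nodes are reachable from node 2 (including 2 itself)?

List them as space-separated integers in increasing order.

Answer: 0 1 2 3 4 5 6

Derivation:
Before: nodes reachable from 2: {1,2,3,4}
Adding (3,5): merges 2's component with another. Reachability grows.
After: nodes reachable from 2: {0,1,2,3,4,5,6}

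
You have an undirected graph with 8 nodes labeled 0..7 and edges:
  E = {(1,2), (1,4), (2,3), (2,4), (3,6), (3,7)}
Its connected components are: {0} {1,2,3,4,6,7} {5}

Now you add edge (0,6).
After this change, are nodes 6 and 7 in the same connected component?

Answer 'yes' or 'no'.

Initial components: {0} {1,2,3,4,6,7} {5}
Adding edge (0,6): merges {0} and {1,2,3,4,6,7}.
New components: {0,1,2,3,4,6,7} {5}
Are 6 and 7 in the same component? yes

Answer: yes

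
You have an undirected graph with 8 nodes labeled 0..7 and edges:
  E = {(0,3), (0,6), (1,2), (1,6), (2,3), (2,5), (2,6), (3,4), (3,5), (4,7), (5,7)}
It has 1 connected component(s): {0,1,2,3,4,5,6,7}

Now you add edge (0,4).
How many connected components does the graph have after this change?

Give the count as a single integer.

Initial component count: 1
Add (0,4): endpoints already in same component. Count unchanged: 1.
New component count: 1

Answer: 1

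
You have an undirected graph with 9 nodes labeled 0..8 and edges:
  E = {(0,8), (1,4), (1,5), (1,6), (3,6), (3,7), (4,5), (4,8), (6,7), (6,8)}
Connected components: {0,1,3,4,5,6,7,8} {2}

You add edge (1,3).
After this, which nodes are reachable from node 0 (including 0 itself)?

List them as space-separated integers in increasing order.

Answer: 0 1 3 4 5 6 7 8

Derivation:
Before: nodes reachable from 0: {0,1,3,4,5,6,7,8}
Adding (1,3): both endpoints already in same component. Reachability from 0 unchanged.
After: nodes reachable from 0: {0,1,3,4,5,6,7,8}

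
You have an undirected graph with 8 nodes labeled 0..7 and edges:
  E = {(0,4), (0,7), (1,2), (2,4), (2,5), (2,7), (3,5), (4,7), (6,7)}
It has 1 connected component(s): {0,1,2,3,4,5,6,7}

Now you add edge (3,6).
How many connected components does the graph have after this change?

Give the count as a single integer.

Initial component count: 1
Add (3,6): endpoints already in same component. Count unchanged: 1.
New component count: 1

Answer: 1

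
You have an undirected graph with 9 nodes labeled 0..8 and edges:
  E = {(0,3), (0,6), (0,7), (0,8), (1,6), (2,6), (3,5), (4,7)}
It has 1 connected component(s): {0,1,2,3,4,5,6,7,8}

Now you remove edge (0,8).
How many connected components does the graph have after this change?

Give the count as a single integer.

Answer: 2

Derivation:
Initial component count: 1
Remove (0,8): it was a bridge. Count increases: 1 -> 2.
  After removal, components: {0,1,2,3,4,5,6,7} {8}
New component count: 2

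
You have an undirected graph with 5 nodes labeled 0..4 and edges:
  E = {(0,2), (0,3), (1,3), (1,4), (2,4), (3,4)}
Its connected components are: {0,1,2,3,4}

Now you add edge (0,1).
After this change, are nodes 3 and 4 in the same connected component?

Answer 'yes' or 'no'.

Initial components: {0,1,2,3,4}
Adding edge (0,1): both already in same component {0,1,2,3,4}. No change.
New components: {0,1,2,3,4}
Are 3 and 4 in the same component? yes

Answer: yes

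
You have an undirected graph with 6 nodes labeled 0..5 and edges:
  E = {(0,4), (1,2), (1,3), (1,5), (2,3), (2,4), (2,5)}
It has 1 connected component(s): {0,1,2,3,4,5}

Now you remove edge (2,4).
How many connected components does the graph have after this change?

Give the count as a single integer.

Answer: 2

Derivation:
Initial component count: 1
Remove (2,4): it was a bridge. Count increases: 1 -> 2.
  After removal, components: {0,4} {1,2,3,5}
New component count: 2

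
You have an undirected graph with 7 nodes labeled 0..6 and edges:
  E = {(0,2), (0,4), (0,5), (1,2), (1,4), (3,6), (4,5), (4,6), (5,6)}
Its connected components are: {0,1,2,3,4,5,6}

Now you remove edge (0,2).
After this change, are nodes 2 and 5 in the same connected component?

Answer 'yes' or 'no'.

Answer: yes

Derivation:
Initial components: {0,1,2,3,4,5,6}
Removing edge (0,2): not a bridge — component count unchanged at 1.
New components: {0,1,2,3,4,5,6}
Are 2 and 5 in the same component? yes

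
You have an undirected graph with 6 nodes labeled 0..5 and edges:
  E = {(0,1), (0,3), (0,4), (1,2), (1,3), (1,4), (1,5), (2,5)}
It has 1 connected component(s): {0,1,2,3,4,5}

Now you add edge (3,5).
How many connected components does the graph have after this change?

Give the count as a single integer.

Initial component count: 1
Add (3,5): endpoints already in same component. Count unchanged: 1.
New component count: 1

Answer: 1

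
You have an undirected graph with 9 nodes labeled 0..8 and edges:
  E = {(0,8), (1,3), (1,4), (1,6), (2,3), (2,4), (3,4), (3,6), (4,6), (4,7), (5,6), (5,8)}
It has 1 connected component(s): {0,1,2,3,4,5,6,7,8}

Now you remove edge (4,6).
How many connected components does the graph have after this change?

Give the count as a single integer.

Answer: 1

Derivation:
Initial component count: 1
Remove (4,6): not a bridge. Count unchanged: 1.
  After removal, components: {0,1,2,3,4,5,6,7,8}
New component count: 1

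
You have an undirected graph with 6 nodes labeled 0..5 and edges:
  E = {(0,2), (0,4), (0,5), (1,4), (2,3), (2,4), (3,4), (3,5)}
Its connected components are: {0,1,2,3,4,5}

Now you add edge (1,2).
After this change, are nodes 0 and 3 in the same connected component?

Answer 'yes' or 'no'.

Answer: yes

Derivation:
Initial components: {0,1,2,3,4,5}
Adding edge (1,2): both already in same component {0,1,2,3,4,5}. No change.
New components: {0,1,2,3,4,5}
Are 0 and 3 in the same component? yes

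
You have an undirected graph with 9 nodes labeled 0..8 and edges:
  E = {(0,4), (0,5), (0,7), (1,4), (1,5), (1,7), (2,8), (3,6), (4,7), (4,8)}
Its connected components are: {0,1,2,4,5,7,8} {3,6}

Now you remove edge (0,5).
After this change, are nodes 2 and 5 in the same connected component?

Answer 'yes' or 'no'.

Initial components: {0,1,2,4,5,7,8} {3,6}
Removing edge (0,5): not a bridge — component count unchanged at 2.
New components: {0,1,2,4,5,7,8} {3,6}
Are 2 and 5 in the same component? yes

Answer: yes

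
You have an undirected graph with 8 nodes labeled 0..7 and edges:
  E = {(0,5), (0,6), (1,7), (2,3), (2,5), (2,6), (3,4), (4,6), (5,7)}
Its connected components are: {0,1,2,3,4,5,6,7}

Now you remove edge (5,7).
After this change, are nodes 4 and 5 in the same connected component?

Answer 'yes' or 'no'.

Answer: yes

Derivation:
Initial components: {0,1,2,3,4,5,6,7}
Removing edge (5,7): it was a bridge — component count 1 -> 2.
New components: {0,2,3,4,5,6} {1,7}
Are 4 and 5 in the same component? yes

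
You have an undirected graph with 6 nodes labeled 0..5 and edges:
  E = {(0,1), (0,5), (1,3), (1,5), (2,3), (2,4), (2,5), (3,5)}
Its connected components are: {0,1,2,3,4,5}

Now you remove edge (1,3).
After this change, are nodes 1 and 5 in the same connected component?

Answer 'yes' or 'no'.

Initial components: {0,1,2,3,4,5}
Removing edge (1,3): not a bridge — component count unchanged at 1.
New components: {0,1,2,3,4,5}
Are 1 and 5 in the same component? yes

Answer: yes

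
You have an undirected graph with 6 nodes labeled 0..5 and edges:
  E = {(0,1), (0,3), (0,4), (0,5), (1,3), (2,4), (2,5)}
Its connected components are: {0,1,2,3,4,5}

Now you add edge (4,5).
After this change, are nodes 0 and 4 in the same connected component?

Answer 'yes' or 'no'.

Answer: yes

Derivation:
Initial components: {0,1,2,3,4,5}
Adding edge (4,5): both already in same component {0,1,2,3,4,5}. No change.
New components: {0,1,2,3,4,5}
Are 0 and 4 in the same component? yes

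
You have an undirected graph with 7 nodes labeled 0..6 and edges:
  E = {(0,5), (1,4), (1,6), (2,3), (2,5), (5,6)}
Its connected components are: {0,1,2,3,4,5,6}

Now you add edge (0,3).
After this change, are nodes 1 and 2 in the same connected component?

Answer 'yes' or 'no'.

Answer: yes

Derivation:
Initial components: {0,1,2,3,4,5,6}
Adding edge (0,3): both already in same component {0,1,2,3,4,5,6}. No change.
New components: {0,1,2,3,4,5,6}
Are 1 and 2 in the same component? yes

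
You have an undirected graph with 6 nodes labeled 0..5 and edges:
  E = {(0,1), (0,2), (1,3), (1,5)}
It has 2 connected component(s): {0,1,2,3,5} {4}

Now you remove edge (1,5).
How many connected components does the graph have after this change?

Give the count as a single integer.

Answer: 3

Derivation:
Initial component count: 2
Remove (1,5): it was a bridge. Count increases: 2 -> 3.
  After removal, components: {0,1,2,3} {4} {5}
New component count: 3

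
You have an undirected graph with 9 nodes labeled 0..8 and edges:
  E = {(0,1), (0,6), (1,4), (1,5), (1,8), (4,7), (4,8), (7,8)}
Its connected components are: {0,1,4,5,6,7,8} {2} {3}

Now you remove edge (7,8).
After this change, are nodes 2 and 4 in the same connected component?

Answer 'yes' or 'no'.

Answer: no

Derivation:
Initial components: {0,1,4,5,6,7,8} {2} {3}
Removing edge (7,8): not a bridge — component count unchanged at 3.
New components: {0,1,4,5,6,7,8} {2} {3}
Are 2 and 4 in the same component? no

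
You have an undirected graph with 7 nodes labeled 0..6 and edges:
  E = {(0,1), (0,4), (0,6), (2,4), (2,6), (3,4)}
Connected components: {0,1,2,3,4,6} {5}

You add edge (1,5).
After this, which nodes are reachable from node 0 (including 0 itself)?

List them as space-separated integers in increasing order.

Before: nodes reachable from 0: {0,1,2,3,4,6}
Adding (1,5): merges 0's component with another. Reachability grows.
After: nodes reachable from 0: {0,1,2,3,4,5,6}

Answer: 0 1 2 3 4 5 6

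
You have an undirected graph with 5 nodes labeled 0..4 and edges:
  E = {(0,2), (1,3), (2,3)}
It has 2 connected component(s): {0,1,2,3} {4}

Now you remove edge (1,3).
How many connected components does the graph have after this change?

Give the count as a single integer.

Answer: 3

Derivation:
Initial component count: 2
Remove (1,3): it was a bridge. Count increases: 2 -> 3.
  After removal, components: {0,2,3} {1} {4}
New component count: 3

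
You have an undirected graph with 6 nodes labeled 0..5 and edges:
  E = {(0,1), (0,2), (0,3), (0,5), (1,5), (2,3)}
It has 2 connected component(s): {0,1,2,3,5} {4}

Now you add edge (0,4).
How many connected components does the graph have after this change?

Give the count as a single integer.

Answer: 1

Derivation:
Initial component count: 2
Add (0,4): merges two components. Count decreases: 2 -> 1.
New component count: 1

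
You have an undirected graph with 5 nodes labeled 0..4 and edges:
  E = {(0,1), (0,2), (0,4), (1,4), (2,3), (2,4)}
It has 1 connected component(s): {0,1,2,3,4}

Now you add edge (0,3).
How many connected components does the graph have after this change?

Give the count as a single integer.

Answer: 1

Derivation:
Initial component count: 1
Add (0,3): endpoints already in same component. Count unchanged: 1.
New component count: 1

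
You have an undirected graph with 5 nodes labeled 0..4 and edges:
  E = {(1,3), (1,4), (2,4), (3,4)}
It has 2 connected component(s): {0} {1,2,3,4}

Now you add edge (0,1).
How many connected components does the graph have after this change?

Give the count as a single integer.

Answer: 1

Derivation:
Initial component count: 2
Add (0,1): merges two components. Count decreases: 2 -> 1.
New component count: 1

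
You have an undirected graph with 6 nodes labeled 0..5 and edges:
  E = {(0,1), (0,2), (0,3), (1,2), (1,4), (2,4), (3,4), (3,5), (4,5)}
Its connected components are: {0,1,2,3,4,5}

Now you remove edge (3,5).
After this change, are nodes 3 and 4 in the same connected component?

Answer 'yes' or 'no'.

Initial components: {0,1,2,3,4,5}
Removing edge (3,5): not a bridge — component count unchanged at 1.
New components: {0,1,2,3,4,5}
Are 3 and 4 in the same component? yes

Answer: yes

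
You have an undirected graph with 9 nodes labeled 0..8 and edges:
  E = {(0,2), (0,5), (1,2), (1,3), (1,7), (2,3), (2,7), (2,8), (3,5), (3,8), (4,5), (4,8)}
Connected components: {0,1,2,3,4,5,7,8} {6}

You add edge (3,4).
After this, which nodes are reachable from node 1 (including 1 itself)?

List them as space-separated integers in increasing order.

Answer: 0 1 2 3 4 5 7 8

Derivation:
Before: nodes reachable from 1: {0,1,2,3,4,5,7,8}
Adding (3,4): both endpoints already in same component. Reachability from 1 unchanged.
After: nodes reachable from 1: {0,1,2,3,4,5,7,8}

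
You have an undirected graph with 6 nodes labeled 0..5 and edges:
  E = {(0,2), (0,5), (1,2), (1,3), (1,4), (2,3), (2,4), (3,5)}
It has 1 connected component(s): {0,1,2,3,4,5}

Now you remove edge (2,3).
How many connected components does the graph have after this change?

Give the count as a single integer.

Answer: 1

Derivation:
Initial component count: 1
Remove (2,3): not a bridge. Count unchanged: 1.
  After removal, components: {0,1,2,3,4,5}
New component count: 1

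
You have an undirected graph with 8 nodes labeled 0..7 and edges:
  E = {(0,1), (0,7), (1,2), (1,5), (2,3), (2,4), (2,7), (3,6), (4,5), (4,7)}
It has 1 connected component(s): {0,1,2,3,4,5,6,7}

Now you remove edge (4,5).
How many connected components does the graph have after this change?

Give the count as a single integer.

Answer: 1

Derivation:
Initial component count: 1
Remove (4,5): not a bridge. Count unchanged: 1.
  After removal, components: {0,1,2,3,4,5,6,7}
New component count: 1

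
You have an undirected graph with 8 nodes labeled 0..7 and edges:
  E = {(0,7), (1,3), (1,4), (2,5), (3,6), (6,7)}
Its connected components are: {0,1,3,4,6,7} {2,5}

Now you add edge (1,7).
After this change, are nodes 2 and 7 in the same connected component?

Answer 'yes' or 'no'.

Answer: no

Derivation:
Initial components: {0,1,3,4,6,7} {2,5}
Adding edge (1,7): both already in same component {0,1,3,4,6,7}. No change.
New components: {0,1,3,4,6,7} {2,5}
Are 2 and 7 in the same component? no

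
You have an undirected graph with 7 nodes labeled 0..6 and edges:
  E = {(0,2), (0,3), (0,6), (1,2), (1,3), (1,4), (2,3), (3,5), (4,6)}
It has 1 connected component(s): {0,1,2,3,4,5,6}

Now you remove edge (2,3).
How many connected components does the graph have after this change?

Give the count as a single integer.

Answer: 1

Derivation:
Initial component count: 1
Remove (2,3): not a bridge. Count unchanged: 1.
  After removal, components: {0,1,2,3,4,5,6}
New component count: 1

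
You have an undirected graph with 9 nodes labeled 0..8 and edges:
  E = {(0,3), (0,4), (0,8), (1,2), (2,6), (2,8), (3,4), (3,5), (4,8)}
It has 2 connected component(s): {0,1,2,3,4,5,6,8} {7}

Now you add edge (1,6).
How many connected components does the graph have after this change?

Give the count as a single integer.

Initial component count: 2
Add (1,6): endpoints already in same component. Count unchanged: 2.
New component count: 2

Answer: 2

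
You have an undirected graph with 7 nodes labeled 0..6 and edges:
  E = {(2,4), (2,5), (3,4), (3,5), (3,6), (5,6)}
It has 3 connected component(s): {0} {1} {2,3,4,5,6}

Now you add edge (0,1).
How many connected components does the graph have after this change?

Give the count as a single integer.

Answer: 2

Derivation:
Initial component count: 3
Add (0,1): merges two components. Count decreases: 3 -> 2.
New component count: 2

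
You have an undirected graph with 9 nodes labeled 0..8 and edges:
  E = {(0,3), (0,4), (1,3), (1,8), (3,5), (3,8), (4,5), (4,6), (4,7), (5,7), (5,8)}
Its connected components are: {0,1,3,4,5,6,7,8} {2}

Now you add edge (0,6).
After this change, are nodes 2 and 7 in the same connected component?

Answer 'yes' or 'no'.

Initial components: {0,1,3,4,5,6,7,8} {2}
Adding edge (0,6): both already in same component {0,1,3,4,5,6,7,8}. No change.
New components: {0,1,3,4,5,6,7,8} {2}
Are 2 and 7 in the same component? no

Answer: no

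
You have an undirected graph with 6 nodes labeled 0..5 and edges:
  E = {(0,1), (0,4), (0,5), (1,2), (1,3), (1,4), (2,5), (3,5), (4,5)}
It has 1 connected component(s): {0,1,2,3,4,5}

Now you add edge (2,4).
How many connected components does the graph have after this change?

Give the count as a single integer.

Initial component count: 1
Add (2,4): endpoints already in same component. Count unchanged: 1.
New component count: 1

Answer: 1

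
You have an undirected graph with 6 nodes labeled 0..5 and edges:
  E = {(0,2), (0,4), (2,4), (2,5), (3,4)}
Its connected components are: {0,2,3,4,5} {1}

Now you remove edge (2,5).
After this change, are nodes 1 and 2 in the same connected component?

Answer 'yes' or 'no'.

Answer: no

Derivation:
Initial components: {0,2,3,4,5} {1}
Removing edge (2,5): it was a bridge — component count 2 -> 3.
New components: {0,2,3,4} {1} {5}
Are 1 and 2 in the same component? no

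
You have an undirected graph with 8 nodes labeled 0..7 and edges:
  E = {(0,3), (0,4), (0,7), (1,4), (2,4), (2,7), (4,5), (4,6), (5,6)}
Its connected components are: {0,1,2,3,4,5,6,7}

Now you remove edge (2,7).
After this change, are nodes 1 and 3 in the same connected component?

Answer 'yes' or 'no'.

Answer: yes

Derivation:
Initial components: {0,1,2,3,4,5,6,7}
Removing edge (2,7): not a bridge — component count unchanged at 1.
New components: {0,1,2,3,4,5,6,7}
Are 1 and 3 in the same component? yes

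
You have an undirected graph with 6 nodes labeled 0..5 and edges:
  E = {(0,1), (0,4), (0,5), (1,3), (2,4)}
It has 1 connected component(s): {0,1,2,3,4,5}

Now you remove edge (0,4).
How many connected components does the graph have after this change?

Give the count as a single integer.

Initial component count: 1
Remove (0,4): it was a bridge. Count increases: 1 -> 2.
  After removal, components: {0,1,3,5} {2,4}
New component count: 2

Answer: 2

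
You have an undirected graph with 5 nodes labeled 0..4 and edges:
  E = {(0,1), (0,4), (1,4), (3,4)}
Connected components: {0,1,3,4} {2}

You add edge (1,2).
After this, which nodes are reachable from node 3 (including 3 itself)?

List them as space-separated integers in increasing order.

Before: nodes reachable from 3: {0,1,3,4}
Adding (1,2): merges 3's component with another. Reachability grows.
After: nodes reachable from 3: {0,1,2,3,4}

Answer: 0 1 2 3 4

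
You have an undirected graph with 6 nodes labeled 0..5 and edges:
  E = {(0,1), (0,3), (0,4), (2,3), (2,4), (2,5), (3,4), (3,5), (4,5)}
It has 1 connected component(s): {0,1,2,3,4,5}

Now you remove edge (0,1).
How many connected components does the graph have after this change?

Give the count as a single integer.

Initial component count: 1
Remove (0,1): it was a bridge. Count increases: 1 -> 2.
  After removal, components: {0,2,3,4,5} {1}
New component count: 2

Answer: 2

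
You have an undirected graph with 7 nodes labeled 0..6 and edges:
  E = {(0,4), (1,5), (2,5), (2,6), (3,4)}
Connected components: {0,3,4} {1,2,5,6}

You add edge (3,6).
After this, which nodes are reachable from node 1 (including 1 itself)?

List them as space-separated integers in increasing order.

Answer: 0 1 2 3 4 5 6

Derivation:
Before: nodes reachable from 1: {1,2,5,6}
Adding (3,6): merges 1's component with another. Reachability grows.
After: nodes reachable from 1: {0,1,2,3,4,5,6}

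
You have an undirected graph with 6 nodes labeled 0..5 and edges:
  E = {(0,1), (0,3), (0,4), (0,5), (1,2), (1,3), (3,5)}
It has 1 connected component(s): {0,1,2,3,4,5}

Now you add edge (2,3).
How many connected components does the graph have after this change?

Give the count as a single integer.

Initial component count: 1
Add (2,3): endpoints already in same component. Count unchanged: 1.
New component count: 1

Answer: 1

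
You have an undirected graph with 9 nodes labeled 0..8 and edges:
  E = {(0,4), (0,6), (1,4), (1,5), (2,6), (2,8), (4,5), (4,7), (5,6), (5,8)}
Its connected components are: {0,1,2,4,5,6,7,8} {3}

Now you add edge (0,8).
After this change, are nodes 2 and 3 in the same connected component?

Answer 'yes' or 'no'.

Answer: no

Derivation:
Initial components: {0,1,2,4,5,6,7,8} {3}
Adding edge (0,8): both already in same component {0,1,2,4,5,6,7,8}. No change.
New components: {0,1,2,4,5,6,7,8} {3}
Are 2 and 3 in the same component? no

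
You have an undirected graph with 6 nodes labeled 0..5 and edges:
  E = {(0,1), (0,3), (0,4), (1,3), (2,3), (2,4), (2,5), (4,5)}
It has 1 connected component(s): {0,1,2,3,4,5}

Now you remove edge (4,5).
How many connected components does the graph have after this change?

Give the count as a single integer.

Answer: 1

Derivation:
Initial component count: 1
Remove (4,5): not a bridge. Count unchanged: 1.
  After removal, components: {0,1,2,3,4,5}
New component count: 1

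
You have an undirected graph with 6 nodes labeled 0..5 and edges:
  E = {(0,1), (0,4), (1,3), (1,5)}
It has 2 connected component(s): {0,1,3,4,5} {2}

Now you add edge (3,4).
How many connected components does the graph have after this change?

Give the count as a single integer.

Answer: 2

Derivation:
Initial component count: 2
Add (3,4): endpoints already in same component. Count unchanged: 2.
New component count: 2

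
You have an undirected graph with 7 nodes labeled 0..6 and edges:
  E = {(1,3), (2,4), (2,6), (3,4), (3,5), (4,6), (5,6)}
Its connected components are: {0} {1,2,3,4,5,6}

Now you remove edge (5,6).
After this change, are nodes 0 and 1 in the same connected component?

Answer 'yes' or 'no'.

Answer: no

Derivation:
Initial components: {0} {1,2,3,4,5,6}
Removing edge (5,6): not a bridge — component count unchanged at 2.
New components: {0} {1,2,3,4,5,6}
Are 0 and 1 in the same component? no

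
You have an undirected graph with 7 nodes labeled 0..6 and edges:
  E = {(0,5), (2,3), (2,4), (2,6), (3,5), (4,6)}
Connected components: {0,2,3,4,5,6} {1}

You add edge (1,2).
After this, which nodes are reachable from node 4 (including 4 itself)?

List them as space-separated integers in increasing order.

Answer: 0 1 2 3 4 5 6

Derivation:
Before: nodes reachable from 4: {0,2,3,4,5,6}
Adding (1,2): merges 4's component with another. Reachability grows.
After: nodes reachable from 4: {0,1,2,3,4,5,6}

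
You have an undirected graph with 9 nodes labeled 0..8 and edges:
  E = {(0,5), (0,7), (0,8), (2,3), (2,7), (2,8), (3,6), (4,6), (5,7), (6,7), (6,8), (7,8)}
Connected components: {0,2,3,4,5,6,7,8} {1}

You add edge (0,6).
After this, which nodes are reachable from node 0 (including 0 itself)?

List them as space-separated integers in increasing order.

Answer: 0 2 3 4 5 6 7 8

Derivation:
Before: nodes reachable from 0: {0,2,3,4,5,6,7,8}
Adding (0,6): both endpoints already in same component. Reachability from 0 unchanged.
After: nodes reachable from 0: {0,2,3,4,5,6,7,8}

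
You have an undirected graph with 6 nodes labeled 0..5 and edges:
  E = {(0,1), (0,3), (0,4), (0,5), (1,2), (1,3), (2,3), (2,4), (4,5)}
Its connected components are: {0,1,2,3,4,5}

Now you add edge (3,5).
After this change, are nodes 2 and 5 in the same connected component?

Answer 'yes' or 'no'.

Answer: yes

Derivation:
Initial components: {0,1,2,3,4,5}
Adding edge (3,5): both already in same component {0,1,2,3,4,5}. No change.
New components: {0,1,2,3,4,5}
Are 2 and 5 in the same component? yes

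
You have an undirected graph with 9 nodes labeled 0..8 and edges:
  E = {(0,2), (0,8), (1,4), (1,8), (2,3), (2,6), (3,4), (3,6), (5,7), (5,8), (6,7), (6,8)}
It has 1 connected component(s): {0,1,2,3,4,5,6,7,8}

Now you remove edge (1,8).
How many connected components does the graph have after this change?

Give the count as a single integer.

Answer: 1

Derivation:
Initial component count: 1
Remove (1,8): not a bridge. Count unchanged: 1.
  After removal, components: {0,1,2,3,4,5,6,7,8}
New component count: 1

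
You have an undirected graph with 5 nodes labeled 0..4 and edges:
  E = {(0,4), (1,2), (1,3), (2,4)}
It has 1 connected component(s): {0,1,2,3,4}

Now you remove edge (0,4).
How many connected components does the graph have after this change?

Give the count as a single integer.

Answer: 2

Derivation:
Initial component count: 1
Remove (0,4): it was a bridge. Count increases: 1 -> 2.
  After removal, components: {0} {1,2,3,4}
New component count: 2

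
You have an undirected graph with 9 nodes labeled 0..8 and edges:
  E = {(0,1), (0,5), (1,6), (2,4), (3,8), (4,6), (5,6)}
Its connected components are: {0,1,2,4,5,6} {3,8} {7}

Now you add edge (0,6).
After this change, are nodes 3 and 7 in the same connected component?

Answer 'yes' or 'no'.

Answer: no

Derivation:
Initial components: {0,1,2,4,5,6} {3,8} {7}
Adding edge (0,6): both already in same component {0,1,2,4,5,6}. No change.
New components: {0,1,2,4,5,6} {3,8} {7}
Are 3 and 7 in the same component? no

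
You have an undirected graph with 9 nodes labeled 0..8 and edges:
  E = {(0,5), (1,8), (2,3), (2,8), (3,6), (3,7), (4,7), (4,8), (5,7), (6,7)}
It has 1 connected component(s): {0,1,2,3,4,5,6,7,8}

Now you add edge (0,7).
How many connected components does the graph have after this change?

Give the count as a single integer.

Initial component count: 1
Add (0,7): endpoints already in same component. Count unchanged: 1.
New component count: 1

Answer: 1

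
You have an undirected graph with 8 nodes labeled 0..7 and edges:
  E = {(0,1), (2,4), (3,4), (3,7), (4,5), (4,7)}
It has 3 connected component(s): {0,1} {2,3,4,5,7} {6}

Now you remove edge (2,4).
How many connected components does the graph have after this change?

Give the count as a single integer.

Initial component count: 3
Remove (2,4): it was a bridge. Count increases: 3 -> 4.
  After removal, components: {0,1} {2} {3,4,5,7} {6}
New component count: 4

Answer: 4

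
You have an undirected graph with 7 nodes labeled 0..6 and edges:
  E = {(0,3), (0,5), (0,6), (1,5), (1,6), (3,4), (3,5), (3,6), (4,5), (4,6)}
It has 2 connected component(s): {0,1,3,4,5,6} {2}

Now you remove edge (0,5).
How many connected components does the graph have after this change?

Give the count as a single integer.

Answer: 2

Derivation:
Initial component count: 2
Remove (0,5): not a bridge. Count unchanged: 2.
  After removal, components: {0,1,3,4,5,6} {2}
New component count: 2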